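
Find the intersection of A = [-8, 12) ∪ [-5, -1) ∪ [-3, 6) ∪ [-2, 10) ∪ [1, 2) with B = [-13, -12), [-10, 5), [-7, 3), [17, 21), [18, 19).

Merge the first list: [-8, 12).
Merge the second list: [-13, -12), [-10, 5), [17, 21).
[-8, 12) meets the second set on [-8, 5).

[-8, 5)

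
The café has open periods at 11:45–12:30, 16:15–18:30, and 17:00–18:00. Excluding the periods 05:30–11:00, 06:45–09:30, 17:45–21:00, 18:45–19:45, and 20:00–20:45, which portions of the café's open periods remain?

A, merged: 11:45–12:30, 16:15–18:30.
B, merged: 05:30–11:00, 17:45–21:00.
11:45–12:30 is untouched.
16:15–18:30 with B removed leaves 16:15–17:45.

11:45–12:30, 16:15–17:45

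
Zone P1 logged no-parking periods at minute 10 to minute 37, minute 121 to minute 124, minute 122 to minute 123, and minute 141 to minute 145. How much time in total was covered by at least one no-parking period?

Merged: minute 10 to minute 37, minute 121 to minute 124, minute 141 to minute 145.
Lengths: 27 minutes + 3 minutes + 4 minutes = 34 minutes.

34 minutes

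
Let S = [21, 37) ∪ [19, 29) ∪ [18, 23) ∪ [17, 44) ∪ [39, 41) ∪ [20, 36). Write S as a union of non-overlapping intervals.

[17, 44)

Sort by start: [17, 44), [18, 23), [19, 29), [20, 36), [21, 37), [39, 41).
[18, 23) overlaps/touches [17, 44) → extend to [17, 44).
[19, 29) overlaps/touches [17, 44) → extend to [17, 44).
[20, 36) overlaps/touches [17, 44) → extend to [17, 44).
[21, 37) overlaps/touches [17, 44) → extend to [17, 44).
[39, 41) overlaps/touches [17, 44) → extend to [17, 44).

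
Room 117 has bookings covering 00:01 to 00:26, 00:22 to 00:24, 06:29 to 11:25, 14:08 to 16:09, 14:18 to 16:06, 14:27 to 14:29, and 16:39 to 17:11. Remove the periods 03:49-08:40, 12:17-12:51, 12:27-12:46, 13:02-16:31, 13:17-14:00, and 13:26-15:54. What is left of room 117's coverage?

Merge the first list: 00:01–00:26, 06:29–11:25, 14:08–16:09, 16:39–17:11.
Merge the second list: 03:49–08:40, 12:17–12:51, 13:02–16:31.
00:01–00:26: no B overlap → unchanged.
06:29–11:25 minus B → 08:40–11:25.
14:08–16:09: fully covered by B → removed.
16:39–17:11: no B overlap → unchanged.

00:01–00:26, 08:40–11:25, 16:39–17:11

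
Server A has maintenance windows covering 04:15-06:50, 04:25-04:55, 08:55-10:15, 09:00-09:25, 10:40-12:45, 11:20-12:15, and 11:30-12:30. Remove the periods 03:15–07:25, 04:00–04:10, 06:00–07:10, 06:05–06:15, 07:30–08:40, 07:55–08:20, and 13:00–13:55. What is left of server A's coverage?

A, merged: 04:15–06:50, 08:55–10:15, 10:40–12:45.
B, merged: 03:15–07:25, 07:30–08:40, 13:00–13:55.
04:15–06:50 lies entirely inside B → drops out.
08:55–10:15 is untouched.
10:40–12:45 is untouched.

08:55–10:15, 10:40–12:45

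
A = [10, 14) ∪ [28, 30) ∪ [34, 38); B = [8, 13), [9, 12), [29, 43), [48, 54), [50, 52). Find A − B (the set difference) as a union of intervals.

B, merged: [8, 13), [29, 43), [48, 54).
[10, 14) \ B = [13, 14).
[28, 30) \ B = [28, 29).
[34, 38): entirely removed.

[13, 14) ∪ [28, 29)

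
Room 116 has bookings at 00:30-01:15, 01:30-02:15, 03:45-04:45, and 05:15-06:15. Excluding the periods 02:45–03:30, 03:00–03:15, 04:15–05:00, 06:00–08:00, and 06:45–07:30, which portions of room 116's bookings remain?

Merge the second list: 02:45-03:30, 04:15-05:00, 06:00-08:00.
00:30-01:15: nothing removed.
01:30-02:15: nothing removed.
03:45-04:45 \ B = 03:45-04:15.
05:15-06:15 \ B = 05:15-06:00.

00:30-01:15, 01:30-02:15, 03:45-04:15, 05:15-06:00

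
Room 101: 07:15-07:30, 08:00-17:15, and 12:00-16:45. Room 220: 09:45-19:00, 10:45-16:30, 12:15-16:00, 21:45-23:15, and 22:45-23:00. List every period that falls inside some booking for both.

09:45-17:15

Merge the first list: 07:15-07:30, 08:00-17:15.
Merge the second list: 09:45-19:00, 21:45-23:15.
07:15-07:30: no overlap with the second set.
08:00-17:15 meets the second set on 09:45-17:15.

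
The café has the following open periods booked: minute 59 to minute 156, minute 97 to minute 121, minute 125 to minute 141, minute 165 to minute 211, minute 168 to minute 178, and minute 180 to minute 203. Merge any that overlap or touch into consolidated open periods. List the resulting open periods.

minute 59 to minute 156, minute 165 to minute 211

minute 97 to minute 121 overlaps/touches minute 59 to minute 156 → extend to minute 59 to minute 156.
minute 125 to minute 141 overlaps/touches minute 59 to minute 156 → extend to minute 59 to minute 156.
minute 165 to minute 211 is disjoint → start new block.
minute 168 to minute 178 overlaps/touches minute 165 to minute 211 → extend to minute 165 to minute 211.
minute 180 to minute 203 overlaps/touches minute 165 to minute 211 → extend to minute 165 to minute 211.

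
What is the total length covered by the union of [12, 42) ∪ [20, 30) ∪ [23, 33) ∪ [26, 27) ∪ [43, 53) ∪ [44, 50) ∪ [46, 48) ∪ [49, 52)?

40

Merged: [12, 42), [43, 53).
Lengths: 30 + 10 = 40.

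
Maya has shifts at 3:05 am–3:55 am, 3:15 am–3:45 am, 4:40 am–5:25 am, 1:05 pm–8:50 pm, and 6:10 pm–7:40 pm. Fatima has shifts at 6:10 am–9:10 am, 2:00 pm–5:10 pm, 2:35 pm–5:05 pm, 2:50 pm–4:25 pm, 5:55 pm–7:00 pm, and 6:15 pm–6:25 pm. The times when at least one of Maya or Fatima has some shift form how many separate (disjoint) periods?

Merge the first list: 3:05 am-3:55 am, 4:40 am-5:25 am, 1:05 pm-8:50 pm.
Merge the second list: 6:10 am-9:10 am, 2:00 pm-5:10 pm, 5:55 pm-7:00 pm.
A ∪ B = 3:05 am-3:55 am, 4:40 am-5:25 am, 6:10 am-9:10 am, 1:05 pm-8:50 pm.
That is 4 disjoint pieces.

4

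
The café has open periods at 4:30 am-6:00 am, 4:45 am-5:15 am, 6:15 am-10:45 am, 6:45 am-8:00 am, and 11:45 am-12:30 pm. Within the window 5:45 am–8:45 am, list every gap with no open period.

The merged coverage is 4:30 am–6:00 am, 6:15 am–10:45 am, 11:45 am–12:30 pm.
Uncovered inside 5:45 am–8:45 am: 6:00 am–6:15 am.

6:00 am–6:15 am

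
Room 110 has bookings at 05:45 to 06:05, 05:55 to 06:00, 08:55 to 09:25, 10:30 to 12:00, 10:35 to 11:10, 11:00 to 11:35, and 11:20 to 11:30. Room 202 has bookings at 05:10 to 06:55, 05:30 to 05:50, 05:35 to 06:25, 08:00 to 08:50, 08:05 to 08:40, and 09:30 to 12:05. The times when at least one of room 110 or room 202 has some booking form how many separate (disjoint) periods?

Merge the first list: 05:45-06:05, 08:55-09:25, 10:30-12:00.
Merge the second list: 05:10-06:55, 08:00-08:50, 09:30-12:05.
A ∪ B = 05:10-06:55, 08:00-08:50, 08:55-09:25, 09:30-12:05.
That is 4 disjoint pieces.

4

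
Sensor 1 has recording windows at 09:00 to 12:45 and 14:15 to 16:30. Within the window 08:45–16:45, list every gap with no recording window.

After merging, the occupied span is 09:00-12:45, 14:15-16:30.
Uncovered inside 08:45-16:45: 08:45-09:00, 12:45-14:15, 16:30-16:45.

08:45-09:00, 12:45-14:15, 16:30-16:45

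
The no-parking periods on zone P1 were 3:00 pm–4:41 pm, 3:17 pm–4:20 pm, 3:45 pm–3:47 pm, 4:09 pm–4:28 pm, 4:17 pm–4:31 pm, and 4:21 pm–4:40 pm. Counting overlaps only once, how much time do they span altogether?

1 h 41 min

Merged: 3:00 pm-4:41 pm.
Length: 1 h 41 min.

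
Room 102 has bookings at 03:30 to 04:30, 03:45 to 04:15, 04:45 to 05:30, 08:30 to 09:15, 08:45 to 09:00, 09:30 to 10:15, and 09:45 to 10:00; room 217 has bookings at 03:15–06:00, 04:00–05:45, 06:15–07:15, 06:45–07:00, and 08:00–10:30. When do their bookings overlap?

03:30-04:30, 04:45-05:30, 08:30-09:15, 09:30-10:15

Merge the first list: 03:30-04:30, 04:45-05:30, 08:30-09:15, 09:30-10:15.
Merge the second list: 03:15-06:00, 06:15-07:15, 08:00-10:30.
03:30-04:30 meets the second set on 03:30-04:30.
04:45-05:30 meets the second set on 04:45-05:30.
08:30-09:15 meets the second set on 08:30-09:15.
09:30-10:15 meets the second set on 09:30-10:15.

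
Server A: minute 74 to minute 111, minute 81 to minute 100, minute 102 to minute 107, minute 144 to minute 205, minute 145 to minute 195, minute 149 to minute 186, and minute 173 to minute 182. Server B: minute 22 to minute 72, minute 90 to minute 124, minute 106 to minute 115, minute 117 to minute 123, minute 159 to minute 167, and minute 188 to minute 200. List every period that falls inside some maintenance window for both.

minute 90 to minute 111, minute 159 to minute 167, minute 188 to minute 200

A, merged: minute 74 to minute 111, minute 144 to minute 205.
B, merged: minute 22 to minute 72, minute 90 to minute 124, minute 159 to minute 167, minute 188 to minute 200.
minute 74 to minute 111 overlaps B on minute 90 to minute 111.
minute 144 to minute 205 overlaps B on minute 159 to minute 167, minute 188 to minute 200.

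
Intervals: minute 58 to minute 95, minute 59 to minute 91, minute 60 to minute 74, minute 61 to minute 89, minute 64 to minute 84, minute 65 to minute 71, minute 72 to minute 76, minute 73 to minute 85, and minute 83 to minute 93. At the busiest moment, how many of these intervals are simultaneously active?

Walk the sorted start/end points keeping a running depth.
The depth first hits 7 at minute 73.

7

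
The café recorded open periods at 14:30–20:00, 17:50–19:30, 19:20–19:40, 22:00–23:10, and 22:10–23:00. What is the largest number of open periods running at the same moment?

3

At 19:20, 3 of the intervals are simultaneously active.
No point has more.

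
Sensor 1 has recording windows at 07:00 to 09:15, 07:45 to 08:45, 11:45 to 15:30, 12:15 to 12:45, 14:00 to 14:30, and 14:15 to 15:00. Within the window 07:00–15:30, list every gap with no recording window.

The merged coverage is 07:00–09:15, 11:45–15:30.
Gaps within 07:00–15:30: 09:15–11:45.

09:15–11:45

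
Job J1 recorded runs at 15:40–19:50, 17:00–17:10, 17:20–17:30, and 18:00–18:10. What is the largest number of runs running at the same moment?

Sweep endpoints in order; track running count of active intervals.
Peak of 2 reached at 17:00.

2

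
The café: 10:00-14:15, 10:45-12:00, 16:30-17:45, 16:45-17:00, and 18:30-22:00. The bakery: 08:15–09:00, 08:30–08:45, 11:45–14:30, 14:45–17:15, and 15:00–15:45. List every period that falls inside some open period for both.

11:45–14:15, 16:30–17:15

Merge the first list: 10:00–14:15, 16:30–17:45, 18:30–22:00.
Merge the second list: 08:15–09:00, 11:45–14:30, 14:45–17:15.
10:00–14:15 ∩ B → 11:45–14:15.
16:30–17:45 ∩ B → 16:30–17:15.
18:30–22:00 meets no B interval.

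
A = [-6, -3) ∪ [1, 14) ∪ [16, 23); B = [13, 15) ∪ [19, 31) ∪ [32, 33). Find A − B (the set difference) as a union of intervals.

[-6, -3) ∪ [1, 13) ∪ [16, 19)

[-6, -3): nothing removed.
[1, 14) \ B = [1, 13).
[16, 23) \ B = [16, 19).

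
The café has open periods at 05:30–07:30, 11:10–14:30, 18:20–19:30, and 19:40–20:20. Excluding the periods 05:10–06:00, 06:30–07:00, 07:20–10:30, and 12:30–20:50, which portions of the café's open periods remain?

05:30–07:30 with B removed leaves 06:00–06:30, 07:00–07:20.
11:10–14:30 with B removed leaves 11:10–12:30.
18:20–19:30 lies entirely inside B → drops out.
19:40–20:20 lies entirely inside B → drops out.

06:00–06:30, 07:00–07:20, 11:10–12:30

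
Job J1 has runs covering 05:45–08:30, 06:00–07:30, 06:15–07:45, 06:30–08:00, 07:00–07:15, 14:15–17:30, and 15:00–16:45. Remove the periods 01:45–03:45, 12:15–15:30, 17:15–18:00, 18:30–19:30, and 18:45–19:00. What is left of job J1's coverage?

First set merges to 05:45–08:30, 14:15–17:30.
Second set merges to 01:45–03:45, 12:15–15:30, 17:15–18:00, 18:30–19:30.
05:45–08:30: no B overlap → unchanged.
14:15–17:30 minus B → 15:30–17:15.

05:45–08:30, 15:30–17:15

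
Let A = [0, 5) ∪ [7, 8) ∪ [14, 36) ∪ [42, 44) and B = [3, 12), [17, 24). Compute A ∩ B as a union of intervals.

[0, 5) ∩ B → [3, 5).
[7, 8) ∩ B → [7, 8).
[14, 36) ∩ B → [17, 24).
[42, 44) meets no B interval.

[3, 5) ∪ [7, 8) ∪ [17, 24)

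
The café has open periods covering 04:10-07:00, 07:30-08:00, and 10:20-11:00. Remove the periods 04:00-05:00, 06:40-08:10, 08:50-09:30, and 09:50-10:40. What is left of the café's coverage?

04:10–07:00 with B removed leaves 05:00–06:40.
07:30–08:00 lies entirely inside B → drops out.
10:20–11:00 with B removed leaves 10:40–11:00.

05:00–06:40, 10:40–11:00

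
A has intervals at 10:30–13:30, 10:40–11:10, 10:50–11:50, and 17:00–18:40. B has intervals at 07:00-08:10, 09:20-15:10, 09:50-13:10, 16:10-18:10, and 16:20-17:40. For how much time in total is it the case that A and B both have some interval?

A, merged: 10:30–13:30, 17:00–18:40.
B, merged: 07:00–08:10, 09:20–15:10, 16:10–18:10.
A ∩ B = 10:30–13:30, 17:00–18:10.
Total: 3 h + 1 h 10 min = 4 h 10 min.

4 h 10 min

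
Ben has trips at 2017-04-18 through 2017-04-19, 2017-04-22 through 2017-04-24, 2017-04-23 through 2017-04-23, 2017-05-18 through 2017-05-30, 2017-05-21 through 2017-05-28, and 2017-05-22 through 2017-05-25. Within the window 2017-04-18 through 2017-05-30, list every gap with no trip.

Covered (merged): 2017-04-18 through 2017-04-19, 2017-04-22 through 2017-04-24, 2017-05-18 through 2017-05-30.
Uncovered inside 2017-04-18 through 2017-05-30: 2017-04-20 through 2017-04-21, 2017-04-25 through 2017-05-17.

2017-04-20 through 2017-04-21, 2017-04-25 through 2017-05-17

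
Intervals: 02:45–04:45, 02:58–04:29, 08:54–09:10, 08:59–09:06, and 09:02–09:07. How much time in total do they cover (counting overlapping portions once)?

2 h 16 min

Merged: 02:45–04:45, 08:54–09:10.
Lengths: 2 h + 16 min = 2 h 16 min.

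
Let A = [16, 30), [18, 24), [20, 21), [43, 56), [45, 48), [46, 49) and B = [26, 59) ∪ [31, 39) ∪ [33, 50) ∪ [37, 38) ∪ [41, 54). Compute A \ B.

[16, 26)

Merge the first list: [16, 30), [43, 56).
Merge the second list: [26, 59).
[16, 30) \ B = [16, 26).
[43, 56): entirely removed.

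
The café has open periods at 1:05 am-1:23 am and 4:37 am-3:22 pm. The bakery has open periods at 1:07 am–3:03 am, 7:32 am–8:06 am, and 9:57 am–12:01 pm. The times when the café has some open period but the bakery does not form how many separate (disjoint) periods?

A \ B = 1:05 am–1:07 am, 4:37 am–7:32 am, 8:06 am–9:57 am, 12:01 pm–3:22 pm.
That is 4 disjoint pieces.

4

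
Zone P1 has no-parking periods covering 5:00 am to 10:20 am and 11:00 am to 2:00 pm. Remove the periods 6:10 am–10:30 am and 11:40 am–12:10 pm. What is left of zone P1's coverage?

5:00 am–6:10 am, 11:00 am–11:40 am, 12:10 pm–2:00 pm

5:00 am–10:20 am with B removed leaves 5:00 am–6:10 am.
11:00 am–2:00 pm with B removed leaves 11:00 am–11:40 am, 12:10 pm–2:00 pm.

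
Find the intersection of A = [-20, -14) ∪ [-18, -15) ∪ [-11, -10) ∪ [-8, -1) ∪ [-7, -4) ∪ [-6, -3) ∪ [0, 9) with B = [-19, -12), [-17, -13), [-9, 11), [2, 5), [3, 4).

[-19, -14) ∪ [-8, -1) ∪ [0, 9)

First set merges to [-20, -14), [-11, -10), [-8, -1), [0, 9).
Second set merges to [-19, -12), [-9, 11).
[-20, -14) ∩ B → [-19, -14).
[-11, -10) meets no B interval.
[-8, -1) ∩ B → [-8, -1).
[0, 9) ∩ B → [0, 9).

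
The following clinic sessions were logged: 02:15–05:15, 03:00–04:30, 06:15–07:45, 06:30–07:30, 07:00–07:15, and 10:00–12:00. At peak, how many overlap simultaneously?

Sweep endpoints in order; track running count of active intervals.
Peak of 3 reached at 07:00.

3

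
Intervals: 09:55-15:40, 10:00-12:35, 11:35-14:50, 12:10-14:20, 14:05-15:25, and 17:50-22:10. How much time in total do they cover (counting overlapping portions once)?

10 h 5 min

Merged: 09:55-15:40, 17:50-22:10.
Lengths: 5 h 45 min + 4 h 20 min = 10 h 5 min.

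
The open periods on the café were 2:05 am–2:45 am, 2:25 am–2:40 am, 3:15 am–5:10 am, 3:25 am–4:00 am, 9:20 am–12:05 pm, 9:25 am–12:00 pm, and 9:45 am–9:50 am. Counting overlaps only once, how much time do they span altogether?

5 h 20 min

Merged: 2:05 am-2:45 am, 3:15 am-5:10 am, 9:20 am-12:05 pm.
Lengths: 40 min + 1 h 55 min + 2 h 45 min = 5 h 20 min.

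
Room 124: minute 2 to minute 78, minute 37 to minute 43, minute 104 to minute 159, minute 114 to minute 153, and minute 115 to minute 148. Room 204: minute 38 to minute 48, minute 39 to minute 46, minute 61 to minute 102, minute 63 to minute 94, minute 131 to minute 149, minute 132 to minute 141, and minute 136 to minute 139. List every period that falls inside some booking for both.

A, merged: minute 2 to minute 78, minute 104 to minute 159.
B, merged: minute 38 to minute 48, minute 61 to minute 102, minute 131 to minute 149.
minute 2 to minute 78 overlaps B on minute 38 to minute 48, minute 61 to minute 78.
minute 104 to minute 159 overlaps B on minute 131 to minute 149.

minute 38 to minute 48, minute 61 to minute 78, minute 131 to minute 149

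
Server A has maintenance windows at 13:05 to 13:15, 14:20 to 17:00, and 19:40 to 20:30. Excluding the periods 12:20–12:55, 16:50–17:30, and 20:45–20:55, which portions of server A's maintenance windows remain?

13:05–13:15: no B overlap → unchanged.
14:20–17:00 minus B → 14:20–16:50.
19:40–20:30: no B overlap → unchanged.

13:05–13:15, 14:20–16:50, 19:40–20:30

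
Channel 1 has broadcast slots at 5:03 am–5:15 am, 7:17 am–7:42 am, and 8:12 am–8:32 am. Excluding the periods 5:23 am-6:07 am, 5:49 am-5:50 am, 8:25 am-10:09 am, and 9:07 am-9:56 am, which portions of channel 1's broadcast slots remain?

5:03 am–5:15 am, 7:17 am–7:42 am, 8:12 am–8:25 am

Second set merges to 5:23 am–6:07 am, 8:25 am–10:09 am.
5:03 am–5:15 am: nothing removed.
7:17 am–7:42 am: nothing removed.
8:12 am–8:32 am \ B = 8:12 am–8:25 am.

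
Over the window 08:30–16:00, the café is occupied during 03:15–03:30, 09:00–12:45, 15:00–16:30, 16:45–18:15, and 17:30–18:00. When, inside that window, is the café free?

Covered (merged): 03:15-03:30, 09:00-12:45, 15:00-16:30, 16:45-18:15.
Complement within 08:30-16:00: 08:30-09:00, 12:45-15:00.

08:30-09:00, 12:45-15:00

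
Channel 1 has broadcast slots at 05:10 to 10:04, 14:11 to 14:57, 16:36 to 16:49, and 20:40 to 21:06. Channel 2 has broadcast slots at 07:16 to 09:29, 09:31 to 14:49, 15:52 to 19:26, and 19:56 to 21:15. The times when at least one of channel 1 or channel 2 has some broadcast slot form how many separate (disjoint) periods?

3

A ∪ B = 05:10-14:57, 15:52-19:26, 19:56-21:15.
That is 3 disjoint pieces.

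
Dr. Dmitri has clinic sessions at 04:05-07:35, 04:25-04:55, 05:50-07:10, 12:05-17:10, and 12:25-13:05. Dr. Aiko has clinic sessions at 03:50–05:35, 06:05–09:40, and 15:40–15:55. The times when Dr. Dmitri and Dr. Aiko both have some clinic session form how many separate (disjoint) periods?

3

First set merges to 04:05–07:35, 12:05–17:10.
A ∩ B = 04:05–05:35, 06:05–07:35, 15:40–15:55.
That is 3 disjoint pieces.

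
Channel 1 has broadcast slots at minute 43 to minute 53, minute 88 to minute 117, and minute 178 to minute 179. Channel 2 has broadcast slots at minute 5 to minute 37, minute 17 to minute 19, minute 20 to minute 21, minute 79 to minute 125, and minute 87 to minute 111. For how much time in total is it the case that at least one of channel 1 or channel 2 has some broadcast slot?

89 minutes

Merge the second list: minute 5 to minute 37, minute 79 to minute 125.
A ∪ B = minute 5 to minute 37, minute 43 to minute 53, minute 79 to minute 125, minute 178 to minute 179.
Total: 32 minutes + 10 minutes + 46 minutes + 1 minute = 89 minutes.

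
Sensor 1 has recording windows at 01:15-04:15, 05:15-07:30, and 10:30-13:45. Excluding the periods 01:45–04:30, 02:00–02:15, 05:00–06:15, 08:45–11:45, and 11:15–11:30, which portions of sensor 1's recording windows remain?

01:15–01:45, 06:15–07:30, 11:45–13:45

B, merged: 01:45–04:30, 05:00–06:15, 08:45–11:45.
01:15–04:15 \ B = 01:15–01:45.
05:15–07:30 \ B = 06:15–07:30.
10:30–13:45 \ B = 11:45–13:45.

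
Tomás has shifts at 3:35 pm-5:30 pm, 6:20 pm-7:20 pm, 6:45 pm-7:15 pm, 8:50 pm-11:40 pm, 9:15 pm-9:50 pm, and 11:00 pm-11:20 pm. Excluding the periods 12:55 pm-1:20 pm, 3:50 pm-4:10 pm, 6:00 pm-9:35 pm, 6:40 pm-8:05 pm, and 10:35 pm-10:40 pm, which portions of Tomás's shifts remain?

A, merged: 3:35 pm–5:30 pm, 6:20 pm–7:20 pm, 8:50 pm–11:40 pm.
B, merged: 12:55 pm–1:20 pm, 3:50 pm–4:10 pm, 6:00 pm–9:35 pm, 10:35 pm–10:40 pm.
3:35 pm–5:30 pm minus B → 3:35 pm–3:50 pm, 4:10 pm–5:30 pm.
6:20 pm–7:20 pm: fully covered by B → removed.
8:50 pm–11:40 pm minus B → 9:35 pm–10:35 pm, 10:40 pm–11:40 pm.

3:35 pm–3:50 pm, 4:10 pm–5:30 pm, 9:35 pm–10:35 pm, 10:40 pm–11:40 pm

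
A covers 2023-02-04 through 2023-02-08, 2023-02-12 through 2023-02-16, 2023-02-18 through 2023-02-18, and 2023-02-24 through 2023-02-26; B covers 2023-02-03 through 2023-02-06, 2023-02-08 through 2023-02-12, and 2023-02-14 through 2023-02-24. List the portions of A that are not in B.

2023-02-04 through 2023-02-08 with B removed leaves 2023-02-07 through 2023-02-07.
2023-02-12 through 2023-02-16 with B removed leaves 2023-02-13 through 2023-02-13.
2023-02-18 through 2023-02-18 lies entirely inside B → drops out.
2023-02-24 through 2023-02-26 with B removed leaves 2023-02-25 through 2023-02-26.

2023-02-07 through 2023-02-07, 2023-02-13 through 2023-02-13, 2023-02-25 through 2023-02-26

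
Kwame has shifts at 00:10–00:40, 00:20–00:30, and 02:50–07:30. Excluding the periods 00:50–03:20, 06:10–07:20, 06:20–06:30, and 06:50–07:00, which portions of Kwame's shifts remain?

00:10–00:40, 03:20–06:10, 07:20–07:30

First set merges to 00:10–00:40, 02:50–07:30.
Second set merges to 00:50–03:20, 06:10–07:20.
00:10–00:40: no B overlap → unchanged.
02:50–07:30 minus B → 03:20–06:10, 07:20–07:30.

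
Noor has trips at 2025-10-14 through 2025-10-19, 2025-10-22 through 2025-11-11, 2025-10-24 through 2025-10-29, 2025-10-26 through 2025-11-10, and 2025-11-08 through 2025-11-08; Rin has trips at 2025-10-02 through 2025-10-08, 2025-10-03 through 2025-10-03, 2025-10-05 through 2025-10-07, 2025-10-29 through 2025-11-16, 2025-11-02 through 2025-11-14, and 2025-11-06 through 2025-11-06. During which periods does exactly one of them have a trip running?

2025-10-02 through 2025-10-08, 2025-10-14 through 2025-10-19, 2025-10-22 through 2025-10-28, 2025-11-12 through 2025-11-16

A, merged: 2025-10-14 through 2025-10-19, 2025-10-22 through 2025-11-11.
B, merged: 2025-10-02 through 2025-10-08, 2025-10-29 through 2025-11-16.
Only in the first: 2025-10-14 through 2025-10-19, 2025-10-22 through 2025-10-28.
Only in the second: 2025-10-02 through 2025-10-08, 2025-11-12 through 2025-11-16.
Together these are the periods covered by exactly one.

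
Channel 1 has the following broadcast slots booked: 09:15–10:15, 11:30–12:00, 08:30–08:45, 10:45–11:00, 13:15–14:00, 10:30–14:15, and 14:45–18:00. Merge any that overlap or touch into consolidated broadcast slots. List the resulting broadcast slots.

08:30–08:45, 09:15–10:15, 10:30–14:15, 14:45–18:00

Sort by start: 08:30–08:45, 09:15–10:15, 10:30–14:15, 10:45–11:00, 11:30–12:00, 13:15–14:00, 14:45–18:00.
09:15–10:15 is disjoint → start new block.
10:30–14:15 is disjoint → start new block.
10:45–11:00 overlaps/touches 10:30–14:15 → extend to 10:30–14:15.
11:30–12:00 overlaps/touches 10:30–14:15 → extend to 10:30–14:15.
13:15–14:00 overlaps/touches 10:30–14:15 → extend to 10:30–14:15.
14:45–18:00 is disjoint → start new block.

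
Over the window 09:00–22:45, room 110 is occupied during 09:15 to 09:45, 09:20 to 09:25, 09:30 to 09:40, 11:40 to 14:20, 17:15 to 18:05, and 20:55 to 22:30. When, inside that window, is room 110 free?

The merged coverage is 09:15–09:45, 11:40–14:20, 17:15–18:05, 20:55–22:30.
Gaps within 09:00–22:45: 09:00–09:15, 09:45–11:40, 14:20–17:15, 18:05–20:55, 22:30–22:45.

09:00–09:15, 09:45–11:40, 14:20–17:15, 18:05–20:55, 22:30–22:45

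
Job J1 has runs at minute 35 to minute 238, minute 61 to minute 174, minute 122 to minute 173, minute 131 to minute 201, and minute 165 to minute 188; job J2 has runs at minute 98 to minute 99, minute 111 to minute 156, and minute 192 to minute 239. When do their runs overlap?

A, merged: minute 35 to minute 238.
minute 35 to minute 238 ∩ B → minute 98 to minute 99, minute 111 to minute 156, minute 192 to minute 238.

minute 98 to minute 99, minute 111 to minute 156, minute 192 to minute 238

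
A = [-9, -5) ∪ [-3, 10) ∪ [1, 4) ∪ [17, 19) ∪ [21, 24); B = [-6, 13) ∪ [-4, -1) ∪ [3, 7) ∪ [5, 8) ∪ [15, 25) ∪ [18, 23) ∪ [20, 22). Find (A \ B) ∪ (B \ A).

[-9, -6) ∪ [-5, -3) ∪ [10, 13) ∪ [15, 17) ∪ [19, 21) ∪ [24, 25)

Merge the first list: [-9, -5), [-3, 10), [17, 19), [21, 24).
Merge the second list: [-6, 13), [15, 25).
Only in the first: [-9, -6).
Only in the second: [-5, -3), [10, 13), [15, 17), [19, 21), [24, 25).
Together these are the periods covered by exactly one.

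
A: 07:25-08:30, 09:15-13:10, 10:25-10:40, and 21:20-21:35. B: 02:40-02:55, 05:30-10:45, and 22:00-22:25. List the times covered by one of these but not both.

A, merged: 07:25–08:30, 09:15–13:10, 21:20–21:35.
Only in the first: 10:45–13:10, 21:20–21:35.
Only in the second: 02:40–02:55, 05:30–07:25, 08:30–09:15, 22:00–22:25.
Together these are the periods covered by exactly one.

02:40–02:55, 05:30–07:25, 08:30–09:15, 10:45–13:10, 21:20–21:35, 22:00–22:25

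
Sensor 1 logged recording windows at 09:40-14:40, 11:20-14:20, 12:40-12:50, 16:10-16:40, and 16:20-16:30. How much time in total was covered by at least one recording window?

5 h 30 min

Merged: 09:40-14:40, 16:10-16:40.
Lengths: 5 h + 30 min = 5 h 30 min.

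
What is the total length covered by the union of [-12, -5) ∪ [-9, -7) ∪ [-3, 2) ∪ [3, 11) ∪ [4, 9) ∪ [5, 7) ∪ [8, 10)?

20

Merged: [-12, -5), [-3, 2), [3, 11).
Lengths: 7 + 5 + 8 = 20.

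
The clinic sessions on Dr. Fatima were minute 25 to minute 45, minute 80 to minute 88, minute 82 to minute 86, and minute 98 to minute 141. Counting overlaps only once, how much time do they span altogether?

71 minutes

Merged: minute 25 to minute 45, minute 80 to minute 88, minute 98 to minute 141.
Lengths: 20 minutes + 8 minutes + 43 minutes = 71 minutes.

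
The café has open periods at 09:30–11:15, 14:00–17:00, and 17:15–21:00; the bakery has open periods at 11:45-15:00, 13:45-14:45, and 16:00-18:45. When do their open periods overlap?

B, merged: 11:45–15:00, 16:00–18:45.
09:30–11:15 meets no B interval.
14:00–17:00 ∩ B → 14:00–15:00, 16:00–17:00.
17:15–21:00 ∩ B → 17:15–18:45.

14:00–15:00, 16:00–17:00, 17:15–18:45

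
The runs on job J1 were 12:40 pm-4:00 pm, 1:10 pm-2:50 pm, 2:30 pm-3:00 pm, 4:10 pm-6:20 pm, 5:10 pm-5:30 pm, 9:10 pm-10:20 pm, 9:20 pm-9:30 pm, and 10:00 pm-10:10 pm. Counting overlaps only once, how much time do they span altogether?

Merged: 12:40 pm-4:00 pm, 4:10 pm-6:20 pm, 9:10 pm-10:20 pm.
Lengths: 3 h 20 min + 2 h 10 min + 1 h 10 min = 6 h 40 min.

6 h 40 min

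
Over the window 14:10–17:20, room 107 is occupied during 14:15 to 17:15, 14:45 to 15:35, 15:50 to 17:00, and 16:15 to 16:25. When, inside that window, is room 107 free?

14:10–14:15, 17:15–17:20

Covered (merged): 14:15–17:15.
Gaps within 14:10–17:20: 14:10–14:15, 17:15–17:20.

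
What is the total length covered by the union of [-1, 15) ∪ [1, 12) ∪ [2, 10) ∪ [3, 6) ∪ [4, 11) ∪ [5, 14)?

Merged: [-1, 15).
Length: 16.

16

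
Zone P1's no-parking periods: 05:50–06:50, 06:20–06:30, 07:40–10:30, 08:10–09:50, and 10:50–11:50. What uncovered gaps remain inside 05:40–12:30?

05:40–05:50, 06:50–07:40, 10:30–10:50, 11:50–12:30

After merging, the occupied span is 05:50–06:50, 07:40–10:30, 10:50–11:50.
Uncovered inside 05:40–12:30: 05:40–05:50, 06:50–07:40, 10:30–10:50, 11:50–12:30.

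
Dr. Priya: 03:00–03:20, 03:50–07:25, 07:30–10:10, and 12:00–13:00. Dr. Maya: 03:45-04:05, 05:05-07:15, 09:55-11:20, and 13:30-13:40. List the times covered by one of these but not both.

A but not B: 03:00–03:20, 04:05–05:05, 07:15–07:25, 07:30–09:55, 12:00–13:00.
B but not A: 03:45–03:50, 10:10–11:20, 13:30–13:40.
Combining gives A △ B.

03:00–03:20, 03:45–03:50, 04:05–05:05, 07:15–07:25, 07:30–09:55, 10:10–11:20, 12:00–13:00, 13:30–13:40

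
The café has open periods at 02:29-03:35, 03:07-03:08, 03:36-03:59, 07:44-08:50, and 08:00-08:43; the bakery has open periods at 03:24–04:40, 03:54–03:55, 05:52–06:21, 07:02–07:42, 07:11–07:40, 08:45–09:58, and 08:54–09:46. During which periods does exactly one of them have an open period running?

Merge the first list: 02:29–03:35, 03:36–03:59, 07:44–08:50.
Merge the second list: 03:24–04:40, 05:52–06:21, 07:02–07:42, 08:45–09:58.
Only in the first: 02:29–03:24, 07:44–08:45.
Only in the second: 03:35–03:36, 03:59–04:40, 05:52–06:21, 07:02–07:42, 08:50–09:58.
Together these are the periods covered by exactly one.

02:29–03:24, 03:35–03:36, 03:59–04:40, 05:52–06:21, 07:02–07:42, 07:44–08:45, 08:50–09:58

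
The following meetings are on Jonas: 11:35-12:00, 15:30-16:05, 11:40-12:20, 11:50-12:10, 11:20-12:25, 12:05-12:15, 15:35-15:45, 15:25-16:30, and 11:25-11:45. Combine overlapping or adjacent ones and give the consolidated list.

11:20-12:25, 15:25-16:30

Sort by start: 11:20-12:25, 11:25-11:45, 11:35-12:00, 11:40-12:20, 11:50-12:10, 12:05-12:15, 15:25-16:30, 15:30-16:05, 15:35-15:45.
11:25-11:45 overlaps/touches 11:20-12:25 → extend to 11:20-12:25.
11:35-12:00 overlaps/touches 11:20-12:25 → extend to 11:20-12:25.
11:40-12:20 overlaps/touches 11:20-12:25 → extend to 11:20-12:25.
11:50-12:10 overlaps/touches 11:20-12:25 → extend to 11:20-12:25.
12:05-12:15 overlaps/touches 11:20-12:25 → extend to 11:20-12:25.
15:25-16:30 is disjoint → start new block.
15:30-16:05 overlaps/touches 15:25-16:30 → extend to 15:25-16:30.
15:35-15:45 overlaps/touches 15:25-16:30 → extend to 15:25-16:30.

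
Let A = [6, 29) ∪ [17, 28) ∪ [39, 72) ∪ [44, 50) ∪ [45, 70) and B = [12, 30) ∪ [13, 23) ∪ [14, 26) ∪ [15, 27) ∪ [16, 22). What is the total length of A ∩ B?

17

A, merged: [6, 29), [39, 72).
B, merged: [12, 30).
A ∩ B = [12, 29).
Total: 17.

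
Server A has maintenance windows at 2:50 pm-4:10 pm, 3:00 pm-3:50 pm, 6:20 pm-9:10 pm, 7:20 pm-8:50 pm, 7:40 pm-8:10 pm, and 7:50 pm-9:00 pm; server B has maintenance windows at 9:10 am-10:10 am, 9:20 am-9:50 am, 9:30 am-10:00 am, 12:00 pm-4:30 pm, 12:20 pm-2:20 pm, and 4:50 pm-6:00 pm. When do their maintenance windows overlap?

2:50 pm–4:10 pm

First set merges to 2:50 pm–4:10 pm, 6:20 pm–9:10 pm.
Second set merges to 9:10 am–10:10 am, 12:00 pm–4:30 pm, 4:50 pm–6:00 pm.
2:50 pm–4:10 pm overlaps B on 2:50 pm–4:10 pm.
6:20 pm–9:10 pm falls entirely outside B.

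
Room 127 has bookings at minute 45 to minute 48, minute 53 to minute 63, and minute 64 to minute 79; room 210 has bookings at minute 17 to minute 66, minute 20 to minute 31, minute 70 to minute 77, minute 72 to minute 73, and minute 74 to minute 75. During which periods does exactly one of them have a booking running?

minute 17 to minute 45, minute 48 to minute 53, minute 63 to minute 64, minute 66 to minute 70, minute 77 to minute 79

Merge the second list: minute 17 to minute 66, minute 70 to minute 77.
A \ B = minute 66 to minute 70, minute 77 to minute 79.
B \ A = minute 17 to minute 45, minute 48 to minute 53, minute 63 to minute 64.
Union of the two gives the symmetric difference.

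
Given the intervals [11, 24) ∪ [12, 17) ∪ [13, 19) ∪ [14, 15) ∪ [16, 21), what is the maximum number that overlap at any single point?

Walk the sorted start/end points keeping a running depth.
The depth first hits 4 at 14.

4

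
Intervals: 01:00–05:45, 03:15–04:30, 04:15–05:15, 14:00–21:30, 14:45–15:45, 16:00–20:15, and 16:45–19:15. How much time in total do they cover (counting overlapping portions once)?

12 h 15 min

Merged: 01:00-05:45, 14:00-21:30.
Lengths: 4 h 45 min + 7 h 30 min = 12 h 15 min.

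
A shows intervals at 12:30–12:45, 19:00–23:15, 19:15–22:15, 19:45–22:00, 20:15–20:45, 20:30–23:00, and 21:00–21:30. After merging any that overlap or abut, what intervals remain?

19:00-23:15 is disjoint → start new block.
19:15-22:15 overlaps/touches 19:00-23:15 → extend to 19:00-23:15.
19:45-22:00 overlaps/touches 19:00-23:15 → extend to 19:00-23:15.
20:15-20:45 overlaps/touches 19:00-23:15 → extend to 19:00-23:15.
20:30-23:00 overlaps/touches 19:00-23:15 → extend to 19:00-23:15.
21:00-21:30 overlaps/touches 19:00-23:15 → extend to 19:00-23:15.

12:30-12:45, 19:00-23:15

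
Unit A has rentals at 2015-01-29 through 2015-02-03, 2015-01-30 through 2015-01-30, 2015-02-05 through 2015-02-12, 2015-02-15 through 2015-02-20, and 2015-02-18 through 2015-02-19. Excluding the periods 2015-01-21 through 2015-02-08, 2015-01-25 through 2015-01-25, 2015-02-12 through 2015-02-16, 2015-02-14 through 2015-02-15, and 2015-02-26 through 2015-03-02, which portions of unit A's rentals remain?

2015-02-09 through 2015-02-11, 2015-02-17 through 2015-02-20

First set merges to 2015-01-29 through 2015-02-03, 2015-02-05 through 2015-02-12, 2015-02-15 through 2015-02-20.
Second set merges to 2015-01-21 through 2015-02-08, 2015-02-12 through 2015-02-16, 2015-02-26 through 2015-03-02.
2015-01-29 through 2015-02-03: entirely removed.
2015-02-05 through 2015-02-12 \ B = 2015-02-09 through 2015-02-11.
2015-02-15 through 2015-02-20 \ B = 2015-02-17 through 2015-02-20.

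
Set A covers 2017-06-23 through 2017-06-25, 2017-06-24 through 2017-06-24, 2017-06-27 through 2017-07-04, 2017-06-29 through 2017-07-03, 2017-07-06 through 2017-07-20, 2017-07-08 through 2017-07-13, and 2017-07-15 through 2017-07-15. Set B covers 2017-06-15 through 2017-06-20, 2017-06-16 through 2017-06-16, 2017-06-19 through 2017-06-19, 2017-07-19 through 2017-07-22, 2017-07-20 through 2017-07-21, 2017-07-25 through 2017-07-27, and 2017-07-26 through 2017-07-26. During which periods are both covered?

First set merges to 2017-06-23 through 2017-06-25, 2017-06-27 through 2017-07-04, 2017-07-06 through 2017-07-20.
Second set merges to 2017-06-15 through 2017-06-20, 2017-07-19 through 2017-07-22, 2017-07-25 through 2017-07-27.
2017-06-23 through 2017-06-25: no overlap with the second set.
2017-06-27 through 2017-07-04: no overlap with the second set.
2017-07-06 through 2017-07-20 meets the second set on 2017-07-19 through 2017-07-20.

2017-07-19 through 2017-07-20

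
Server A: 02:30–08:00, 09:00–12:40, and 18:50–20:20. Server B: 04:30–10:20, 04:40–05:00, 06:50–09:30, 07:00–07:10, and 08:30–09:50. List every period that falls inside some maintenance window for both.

B, merged: 04:30-10:20.
02:30-08:00 overlaps B on 04:30-08:00.
09:00-12:40 overlaps B on 09:00-10:20.
18:50-20:20 falls entirely outside B.

04:30-08:00, 09:00-10:20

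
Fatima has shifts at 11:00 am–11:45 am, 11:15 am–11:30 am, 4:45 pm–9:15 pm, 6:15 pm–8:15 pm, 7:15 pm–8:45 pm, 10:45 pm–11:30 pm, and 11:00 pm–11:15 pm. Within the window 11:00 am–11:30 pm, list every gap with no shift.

The merged coverage is 11:00 am–11:45 am, 4:45 pm–9:15 pm, 10:45 pm–11:30 pm.
Gaps within 11:00 am–11:30 pm: 11:45 am–4:45 pm, 9:15 pm–10:45 pm.

11:45 am–4:45 pm, 9:15 pm–10:45 pm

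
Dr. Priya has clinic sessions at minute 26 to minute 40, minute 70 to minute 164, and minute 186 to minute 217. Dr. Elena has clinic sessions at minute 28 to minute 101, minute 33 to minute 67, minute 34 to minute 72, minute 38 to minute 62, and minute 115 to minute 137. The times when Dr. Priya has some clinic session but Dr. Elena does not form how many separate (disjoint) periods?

4

Second set merges to minute 28 to minute 101, minute 115 to minute 137.
A \ B = minute 26 to minute 28, minute 101 to minute 115, minute 137 to minute 164, minute 186 to minute 217.
That is 4 disjoint pieces.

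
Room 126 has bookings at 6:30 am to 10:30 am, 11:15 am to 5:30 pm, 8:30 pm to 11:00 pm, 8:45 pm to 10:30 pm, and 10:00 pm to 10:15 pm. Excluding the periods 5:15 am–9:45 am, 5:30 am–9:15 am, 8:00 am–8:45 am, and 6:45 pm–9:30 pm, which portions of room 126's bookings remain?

A, merged: 6:30 am-10:30 am, 11:15 am-5:30 pm, 8:30 pm-11:00 pm.
B, merged: 5:15 am-9:45 am, 6:45 pm-9:30 pm.
6:30 am-10:30 am minus B → 9:45 am-10:30 am.
11:15 am-5:30 pm: no B overlap → unchanged.
8:30 pm-11:00 pm minus B → 9:30 pm-11:00 pm.

9:45 am-10:30 am, 11:15 am-5:30 pm, 9:30 pm-11:00 pm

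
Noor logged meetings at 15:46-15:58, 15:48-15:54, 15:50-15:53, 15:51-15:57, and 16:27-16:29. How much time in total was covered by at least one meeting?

Merged: 15:46-15:58, 16:27-16:29.
Lengths: 12 min + 2 min = 14 min.

14 min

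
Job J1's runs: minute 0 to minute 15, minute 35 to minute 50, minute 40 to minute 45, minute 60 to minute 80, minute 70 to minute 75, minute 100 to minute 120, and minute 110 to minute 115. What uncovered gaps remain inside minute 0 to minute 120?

minute 15 to minute 35, minute 50 to minute 60, minute 80 to minute 100

The merged coverage is minute 0 to minute 15, minute 35 to minute 50, minute 60 to minute 80, minute 100 to minute 120.
Uncovered inside minute 0 to minute 120: minute 15 to minute 35, minute 50 to minute 60, minute 80 to minute 100.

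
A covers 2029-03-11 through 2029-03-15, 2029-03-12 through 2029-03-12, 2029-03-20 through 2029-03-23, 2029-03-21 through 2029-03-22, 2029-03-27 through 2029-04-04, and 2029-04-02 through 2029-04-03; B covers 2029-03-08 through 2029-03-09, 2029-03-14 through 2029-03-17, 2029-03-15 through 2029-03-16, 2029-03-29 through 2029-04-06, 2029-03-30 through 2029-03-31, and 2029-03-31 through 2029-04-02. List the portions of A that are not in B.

2029-03-11 through 2029-03-13, 2029-03-20 through 2029-03-23, 2029-03-27 through 2029-03-28

A, merged: 2029-03-11 through 2029-03-15, 2029-03-20 through 2029-03-23, 2029-03-27 through 2029-04-04.
B, merged: 2029-03-08 through 2029-03-09, 2029-03-14 through 2029-03-17, 2029-03-29 through 2029-04-06.
2029-03-11 through 2029-03-15 with B removed leaves 2029-03-11 through 2029-03-13.
2029-03-20 through 2029-03-23 is untouched.
2029-03-27 through 2029-04-04 with B removed leaves 2029-03-27 through 2029-03-28.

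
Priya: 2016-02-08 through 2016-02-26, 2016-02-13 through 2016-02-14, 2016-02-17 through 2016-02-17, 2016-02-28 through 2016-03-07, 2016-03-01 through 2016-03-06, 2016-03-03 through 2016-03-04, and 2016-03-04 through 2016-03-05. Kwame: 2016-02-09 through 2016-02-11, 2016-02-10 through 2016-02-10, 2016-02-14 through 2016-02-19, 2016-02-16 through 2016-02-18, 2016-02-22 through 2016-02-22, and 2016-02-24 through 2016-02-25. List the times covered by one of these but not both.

Merge the first list: 2016-02-08 through 2016-02-26, 2016-02-28 through 2016-03-07.
Merge the second list: 2016-02-09 through 2016-02-11, 2016-02-14 through 2016-02-19, 2016-02-22 through 2016-02-22, 2016-02-24 through 2016-02-25.
A but not B: 2016-02-08 through 2016-02-08, 2016-02-12 through 2016-02-13, 2016-02-20 through 2016-02-21, 2016-02-23 through 2016-02-23, 2016-02-26 through 2016-02-26, 2016-02-28 through 2016-03-07.
B but not A: none.
Combining gives A △ B.

2016-02-08 through 2016-02-08, 2016-02-12 through 2016-02-13, 2016-02-20 through 2016-02-21, 2016-02-23 through 2016-02-23, 2016-02-26 through 2016-02-26, 2016-02-28 through 2016-03-07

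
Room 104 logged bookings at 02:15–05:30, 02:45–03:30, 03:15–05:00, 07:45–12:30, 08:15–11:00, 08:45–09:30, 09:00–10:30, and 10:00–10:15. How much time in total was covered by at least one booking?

8 h

Merged: 02:15-05:30, 07:45-12:30.
Lengths: 3 h 15 min + 4 h 45 min = 8 h.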